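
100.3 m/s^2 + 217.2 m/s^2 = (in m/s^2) 317.5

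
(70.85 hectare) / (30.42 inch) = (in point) 2.599e+09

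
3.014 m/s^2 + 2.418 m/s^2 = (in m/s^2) 5.432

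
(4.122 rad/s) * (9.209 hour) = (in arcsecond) 2.819e+10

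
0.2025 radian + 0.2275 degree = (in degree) 11.83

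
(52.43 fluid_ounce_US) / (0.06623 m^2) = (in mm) 23.41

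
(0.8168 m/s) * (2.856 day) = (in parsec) 6.532e-12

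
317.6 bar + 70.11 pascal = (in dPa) 3.176e+08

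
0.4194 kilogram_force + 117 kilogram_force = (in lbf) 258.9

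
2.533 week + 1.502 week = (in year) 0.07738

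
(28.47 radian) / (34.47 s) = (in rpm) 7.887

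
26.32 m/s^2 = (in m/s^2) 26.32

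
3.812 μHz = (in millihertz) 0.003812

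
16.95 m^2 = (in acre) 0.004188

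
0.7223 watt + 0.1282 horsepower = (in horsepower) 0.1292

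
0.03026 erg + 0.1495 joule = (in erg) 1.495e+06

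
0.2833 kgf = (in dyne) 2.778e+05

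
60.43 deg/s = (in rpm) 10.07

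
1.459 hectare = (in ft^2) 1.57e+05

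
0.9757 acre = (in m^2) 3949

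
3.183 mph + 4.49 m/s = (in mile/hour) 13.23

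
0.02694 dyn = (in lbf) 6.056e-08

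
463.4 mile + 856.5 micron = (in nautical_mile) 402.7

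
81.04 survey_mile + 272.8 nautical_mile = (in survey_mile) 395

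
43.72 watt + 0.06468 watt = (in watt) 43.78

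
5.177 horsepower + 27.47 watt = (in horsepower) 5.214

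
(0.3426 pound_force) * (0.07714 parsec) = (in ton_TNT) 8.67e+05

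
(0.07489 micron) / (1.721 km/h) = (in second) 1.567e-07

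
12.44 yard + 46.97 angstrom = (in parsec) 3.686e-16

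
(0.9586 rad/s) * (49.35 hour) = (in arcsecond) 3.513e+10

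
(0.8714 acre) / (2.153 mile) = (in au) 6.803e-12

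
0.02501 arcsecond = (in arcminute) 0.0004168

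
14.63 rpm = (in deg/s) 87.78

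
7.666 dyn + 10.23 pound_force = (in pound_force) 10.23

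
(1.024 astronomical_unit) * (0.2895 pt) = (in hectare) 1564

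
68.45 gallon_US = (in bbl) 1.63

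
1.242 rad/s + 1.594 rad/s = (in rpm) 27.08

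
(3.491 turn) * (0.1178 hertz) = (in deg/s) 148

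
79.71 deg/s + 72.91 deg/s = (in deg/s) 152.6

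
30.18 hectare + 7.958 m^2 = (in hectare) 30.18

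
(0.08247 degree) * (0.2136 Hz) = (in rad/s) 0.0003075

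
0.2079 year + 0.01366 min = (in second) 6.556e+06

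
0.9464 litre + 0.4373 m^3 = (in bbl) 2.756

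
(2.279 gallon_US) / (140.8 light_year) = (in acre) 1.6e-24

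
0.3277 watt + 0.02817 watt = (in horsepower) 0.0004772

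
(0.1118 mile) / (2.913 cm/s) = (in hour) 1.716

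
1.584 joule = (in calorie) 0.3786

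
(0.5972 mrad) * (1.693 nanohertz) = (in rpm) 9.655e-12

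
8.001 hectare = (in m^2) 8.001e+04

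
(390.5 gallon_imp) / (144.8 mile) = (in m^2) 7.618e-06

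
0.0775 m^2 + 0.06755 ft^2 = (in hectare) 8.378e-06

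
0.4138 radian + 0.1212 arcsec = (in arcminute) 1423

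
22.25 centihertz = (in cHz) 22.25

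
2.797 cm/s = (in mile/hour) 0.06257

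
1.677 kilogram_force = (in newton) 16.45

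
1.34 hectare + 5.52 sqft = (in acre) 3.311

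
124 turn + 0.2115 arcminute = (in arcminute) 2.678e+06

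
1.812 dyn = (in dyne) 1.812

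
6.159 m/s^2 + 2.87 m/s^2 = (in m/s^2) 9.029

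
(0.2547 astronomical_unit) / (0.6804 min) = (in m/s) 9.333e+08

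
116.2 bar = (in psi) 1685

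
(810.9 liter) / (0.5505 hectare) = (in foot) 0.0004833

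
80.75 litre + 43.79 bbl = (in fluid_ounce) 2.381e+05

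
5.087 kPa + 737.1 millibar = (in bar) 0.788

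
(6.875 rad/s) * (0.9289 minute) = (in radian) 383.2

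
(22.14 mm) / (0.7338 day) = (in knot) 6.788e-07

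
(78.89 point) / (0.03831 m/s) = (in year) 2.304e-08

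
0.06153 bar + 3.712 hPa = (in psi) 0.9463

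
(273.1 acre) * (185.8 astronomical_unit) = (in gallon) 8.115e+21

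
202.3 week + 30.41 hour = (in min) 2.041e+06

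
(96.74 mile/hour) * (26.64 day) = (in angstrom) 9.954e+17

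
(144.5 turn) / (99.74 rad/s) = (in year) 2.887e-07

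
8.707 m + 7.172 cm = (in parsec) 2.845e-16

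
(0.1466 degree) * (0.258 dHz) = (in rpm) 0.0006304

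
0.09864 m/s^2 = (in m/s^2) 0.09864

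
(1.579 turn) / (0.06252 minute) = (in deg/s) 151.5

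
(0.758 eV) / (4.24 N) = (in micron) 2.864e-14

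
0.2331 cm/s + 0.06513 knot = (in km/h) 0.129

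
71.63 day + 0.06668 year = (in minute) 1.382e+05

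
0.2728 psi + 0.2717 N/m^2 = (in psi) 0.2728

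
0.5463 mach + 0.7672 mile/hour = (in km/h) 670.9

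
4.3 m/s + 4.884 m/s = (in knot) 17.85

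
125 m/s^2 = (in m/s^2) 125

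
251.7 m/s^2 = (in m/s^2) 251.7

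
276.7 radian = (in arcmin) 9.512e+05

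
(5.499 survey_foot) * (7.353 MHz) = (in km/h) 4.437e+07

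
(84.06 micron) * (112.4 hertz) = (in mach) 2.775e-05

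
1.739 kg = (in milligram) 1.739e+06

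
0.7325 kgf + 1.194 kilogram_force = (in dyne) 1.889e+06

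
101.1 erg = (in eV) 6.31e+13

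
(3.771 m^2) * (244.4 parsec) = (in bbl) 1.789e+20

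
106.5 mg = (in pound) 0.0002348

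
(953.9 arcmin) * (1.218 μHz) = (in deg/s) 1.936e-05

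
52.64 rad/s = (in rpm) 502.7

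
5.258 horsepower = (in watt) 3921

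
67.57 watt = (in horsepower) 0.09061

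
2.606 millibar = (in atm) 0.002572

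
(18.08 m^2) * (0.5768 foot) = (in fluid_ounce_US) 1.075e+05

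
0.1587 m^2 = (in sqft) 1.708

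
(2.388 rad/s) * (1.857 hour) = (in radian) 1.596e+04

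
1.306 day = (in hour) 31.34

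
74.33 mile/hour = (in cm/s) 3323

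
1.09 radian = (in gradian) 69.39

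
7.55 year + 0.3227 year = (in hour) 6.896e+04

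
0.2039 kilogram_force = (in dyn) 2e+05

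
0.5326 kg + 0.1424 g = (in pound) 1.174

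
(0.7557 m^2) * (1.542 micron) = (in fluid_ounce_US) 0.0394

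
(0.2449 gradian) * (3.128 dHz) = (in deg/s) 0.06894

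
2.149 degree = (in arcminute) 128.9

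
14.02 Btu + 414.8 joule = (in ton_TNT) 3.634e-06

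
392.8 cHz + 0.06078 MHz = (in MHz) 0.06078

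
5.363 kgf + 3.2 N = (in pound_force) 12.54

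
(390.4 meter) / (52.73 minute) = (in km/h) 0.4442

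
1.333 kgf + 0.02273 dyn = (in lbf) 2.939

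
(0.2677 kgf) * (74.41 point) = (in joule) 0.06891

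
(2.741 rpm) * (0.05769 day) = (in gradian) 9.108e+04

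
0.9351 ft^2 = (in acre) 2.147e-05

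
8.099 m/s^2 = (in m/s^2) 8.099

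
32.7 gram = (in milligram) 3.27e+04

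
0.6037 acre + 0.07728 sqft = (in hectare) 0.2443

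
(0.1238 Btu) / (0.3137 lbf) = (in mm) 9.36e+04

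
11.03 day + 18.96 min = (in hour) 265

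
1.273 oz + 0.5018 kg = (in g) 537.9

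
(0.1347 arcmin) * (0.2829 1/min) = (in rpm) 1.764e-06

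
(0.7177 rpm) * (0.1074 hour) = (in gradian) 1850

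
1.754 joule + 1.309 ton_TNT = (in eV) 3.418e+28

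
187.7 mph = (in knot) 163.1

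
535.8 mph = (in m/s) 239.5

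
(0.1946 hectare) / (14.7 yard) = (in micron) 1.448e+08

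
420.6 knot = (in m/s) 216.4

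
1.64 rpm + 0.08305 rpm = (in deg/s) 10.34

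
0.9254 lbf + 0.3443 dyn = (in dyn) 4.116e+05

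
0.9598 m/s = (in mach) 0.002819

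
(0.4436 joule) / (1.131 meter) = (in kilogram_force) 0.04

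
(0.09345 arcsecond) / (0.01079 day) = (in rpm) 4.641e-09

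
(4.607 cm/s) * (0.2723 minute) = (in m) 0.7527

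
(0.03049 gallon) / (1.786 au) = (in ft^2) 4.65e-15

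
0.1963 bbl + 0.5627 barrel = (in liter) 120.7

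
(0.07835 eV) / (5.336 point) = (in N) 6.669e-18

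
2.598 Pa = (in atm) 2.564e-05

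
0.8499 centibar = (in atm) 0.008388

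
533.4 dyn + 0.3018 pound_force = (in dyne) 1.348e+05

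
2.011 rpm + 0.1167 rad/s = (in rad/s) 0.3273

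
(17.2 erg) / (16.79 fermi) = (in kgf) 1.045e+07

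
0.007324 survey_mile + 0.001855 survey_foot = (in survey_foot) 38.67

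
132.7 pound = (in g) 6.019e+04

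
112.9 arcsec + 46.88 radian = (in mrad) 4.688e+04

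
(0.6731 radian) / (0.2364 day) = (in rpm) 0.0003147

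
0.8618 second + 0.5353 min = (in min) 0.5497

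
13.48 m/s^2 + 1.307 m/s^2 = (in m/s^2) 14.79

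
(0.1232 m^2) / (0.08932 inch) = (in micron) 5.43e+07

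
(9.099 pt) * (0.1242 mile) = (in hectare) 6.416e-05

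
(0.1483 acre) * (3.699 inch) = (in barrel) 354.7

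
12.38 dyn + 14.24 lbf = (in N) 63.34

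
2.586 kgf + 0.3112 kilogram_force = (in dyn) 2.841e+06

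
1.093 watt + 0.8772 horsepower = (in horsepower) 0.8787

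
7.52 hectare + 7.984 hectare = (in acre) 38.31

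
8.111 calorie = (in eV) 2.118e+20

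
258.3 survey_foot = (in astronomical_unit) 5.263e-10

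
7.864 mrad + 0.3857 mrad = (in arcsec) 1702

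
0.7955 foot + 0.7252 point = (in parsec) 7.866e-18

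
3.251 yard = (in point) 8427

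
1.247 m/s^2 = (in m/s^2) 1.247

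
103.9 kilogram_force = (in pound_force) 229.1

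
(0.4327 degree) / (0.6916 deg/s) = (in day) 7.241e-06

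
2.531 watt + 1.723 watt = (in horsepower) 0.005705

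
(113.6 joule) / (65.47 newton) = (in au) 1.16e-11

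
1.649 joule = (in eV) 1.029e+19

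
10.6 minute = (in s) 636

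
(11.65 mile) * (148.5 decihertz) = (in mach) 817.7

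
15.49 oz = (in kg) 0.4391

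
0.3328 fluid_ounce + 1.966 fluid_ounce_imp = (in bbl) 0.0004133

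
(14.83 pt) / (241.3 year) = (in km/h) 2.475e-12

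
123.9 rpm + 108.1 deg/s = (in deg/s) 851.5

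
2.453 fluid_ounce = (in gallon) 0.01916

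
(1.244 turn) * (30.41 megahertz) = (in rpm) 2.27e+09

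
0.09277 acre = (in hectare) 0.03754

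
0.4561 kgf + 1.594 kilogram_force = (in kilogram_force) 2.05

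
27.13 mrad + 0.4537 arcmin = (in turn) 0.004339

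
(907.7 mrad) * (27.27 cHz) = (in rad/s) 0.2475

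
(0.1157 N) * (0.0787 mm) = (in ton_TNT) 2.176e-15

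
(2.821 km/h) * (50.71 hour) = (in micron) 1.431e+11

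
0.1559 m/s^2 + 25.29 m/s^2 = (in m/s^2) 25.45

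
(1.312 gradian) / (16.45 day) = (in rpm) 1.385e-07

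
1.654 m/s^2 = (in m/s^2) 1.654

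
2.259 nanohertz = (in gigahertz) 2.259e-18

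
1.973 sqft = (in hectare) 1.833e-05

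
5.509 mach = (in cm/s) 1.876e+05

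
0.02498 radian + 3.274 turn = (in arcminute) 7.08e+04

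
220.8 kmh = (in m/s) 61.33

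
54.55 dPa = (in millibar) 0.05455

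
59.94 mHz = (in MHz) 5.994e-08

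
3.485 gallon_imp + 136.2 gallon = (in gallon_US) 140.4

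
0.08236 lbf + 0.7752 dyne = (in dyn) 3.664e+04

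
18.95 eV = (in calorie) 7.257e-19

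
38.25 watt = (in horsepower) 0.05129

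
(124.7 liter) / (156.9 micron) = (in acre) 0.1964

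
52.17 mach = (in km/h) 6.395e+04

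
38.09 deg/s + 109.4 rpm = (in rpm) 115.7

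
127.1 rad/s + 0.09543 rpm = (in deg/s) 7283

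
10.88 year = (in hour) 9.531e+04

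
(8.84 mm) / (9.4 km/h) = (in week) 5.598e-09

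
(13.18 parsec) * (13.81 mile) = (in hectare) 9.039e+17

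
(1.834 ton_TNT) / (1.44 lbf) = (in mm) 1.198e+12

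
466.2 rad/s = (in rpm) 4452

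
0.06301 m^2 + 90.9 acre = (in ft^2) 3.96e+06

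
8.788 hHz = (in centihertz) 8.788e+04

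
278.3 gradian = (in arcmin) 1.503e+04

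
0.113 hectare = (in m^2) 1130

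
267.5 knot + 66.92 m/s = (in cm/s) 2.045e+04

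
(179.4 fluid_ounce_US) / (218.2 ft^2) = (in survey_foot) 0.0008587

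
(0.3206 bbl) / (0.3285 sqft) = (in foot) 5.48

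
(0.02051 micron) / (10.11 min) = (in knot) 6.572e-11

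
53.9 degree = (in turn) 0.1497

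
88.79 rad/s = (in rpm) 847.9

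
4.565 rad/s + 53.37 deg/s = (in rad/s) 5.496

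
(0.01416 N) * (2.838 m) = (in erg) 4.019e+05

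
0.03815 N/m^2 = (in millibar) 0.0003815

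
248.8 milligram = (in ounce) 0.008776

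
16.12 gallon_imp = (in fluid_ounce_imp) 2579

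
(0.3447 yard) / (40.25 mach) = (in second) 2.3e-05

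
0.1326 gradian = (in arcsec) 429.6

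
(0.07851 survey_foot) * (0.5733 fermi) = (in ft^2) 1.477e-16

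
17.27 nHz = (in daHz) 1.727e-09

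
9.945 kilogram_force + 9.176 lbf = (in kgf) 14.11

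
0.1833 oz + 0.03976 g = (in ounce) 0.1847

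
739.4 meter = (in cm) 7.394e+04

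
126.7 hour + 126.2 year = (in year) 126.2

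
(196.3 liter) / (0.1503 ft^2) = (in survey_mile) 0.008735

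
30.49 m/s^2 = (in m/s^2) 30.49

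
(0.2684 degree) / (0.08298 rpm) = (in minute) 0.008985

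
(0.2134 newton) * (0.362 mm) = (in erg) 772.5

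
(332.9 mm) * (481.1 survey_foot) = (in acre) 0.01206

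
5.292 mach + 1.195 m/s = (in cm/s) 1.803e+05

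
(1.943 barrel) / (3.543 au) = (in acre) 1.44e-16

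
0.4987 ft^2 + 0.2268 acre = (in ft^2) 9880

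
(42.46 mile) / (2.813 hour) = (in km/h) 24.29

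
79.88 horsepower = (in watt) 5.957e+04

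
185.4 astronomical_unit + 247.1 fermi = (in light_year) 0.002932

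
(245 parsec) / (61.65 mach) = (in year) 1.142e+07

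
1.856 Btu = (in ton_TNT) 4.68e-07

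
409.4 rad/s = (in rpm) 3909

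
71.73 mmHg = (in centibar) 9.563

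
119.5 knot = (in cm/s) 6148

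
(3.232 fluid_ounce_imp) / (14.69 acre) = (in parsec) 5.006e-26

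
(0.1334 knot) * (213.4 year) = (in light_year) 4.882e-08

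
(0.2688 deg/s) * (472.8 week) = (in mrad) 1.342e+09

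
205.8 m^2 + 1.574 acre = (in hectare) 0.6576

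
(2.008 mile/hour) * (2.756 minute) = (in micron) 1.484e+08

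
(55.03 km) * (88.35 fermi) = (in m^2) 4.862e-09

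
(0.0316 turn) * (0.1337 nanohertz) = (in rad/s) 2.655e-11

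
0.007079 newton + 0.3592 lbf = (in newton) 1.605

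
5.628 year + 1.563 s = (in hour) 4.93e+04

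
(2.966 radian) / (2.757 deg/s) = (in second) 61.64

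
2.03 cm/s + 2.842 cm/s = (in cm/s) 4.872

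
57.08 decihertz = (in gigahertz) 5.708e-09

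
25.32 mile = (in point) 1.155e+08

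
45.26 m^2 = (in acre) 0.01118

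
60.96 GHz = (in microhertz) 6.096e+16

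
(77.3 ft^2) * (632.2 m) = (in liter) 4.54e+06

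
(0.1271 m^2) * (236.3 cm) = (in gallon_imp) 66.06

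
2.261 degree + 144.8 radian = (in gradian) 9221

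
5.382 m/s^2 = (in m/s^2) 5.382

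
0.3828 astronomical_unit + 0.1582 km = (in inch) 2.255e+12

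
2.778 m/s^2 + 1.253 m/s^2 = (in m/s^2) 4.031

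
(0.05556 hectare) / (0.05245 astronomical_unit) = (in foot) 2.323e-07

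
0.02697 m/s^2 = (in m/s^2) 0.02697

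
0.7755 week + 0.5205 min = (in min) 7818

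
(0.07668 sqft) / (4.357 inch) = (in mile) 4e-05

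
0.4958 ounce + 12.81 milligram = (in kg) 0.01407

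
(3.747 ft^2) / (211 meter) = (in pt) 4.677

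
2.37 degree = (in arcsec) 8532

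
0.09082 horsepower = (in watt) 67.72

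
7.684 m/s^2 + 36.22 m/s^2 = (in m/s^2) 43.9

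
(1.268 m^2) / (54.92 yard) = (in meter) 0.02525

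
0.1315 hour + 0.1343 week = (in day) 0.9456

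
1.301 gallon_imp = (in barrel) 0.0372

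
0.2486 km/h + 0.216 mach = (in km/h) 265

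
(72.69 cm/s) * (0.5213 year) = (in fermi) 1.195e+22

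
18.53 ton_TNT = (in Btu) 7.348e+07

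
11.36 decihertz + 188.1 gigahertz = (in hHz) 1.881e+09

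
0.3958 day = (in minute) 570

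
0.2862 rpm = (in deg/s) 1.717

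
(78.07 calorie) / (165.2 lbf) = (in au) 2.971e-12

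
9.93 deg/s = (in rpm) 1.655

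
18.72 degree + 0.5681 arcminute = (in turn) 0.05203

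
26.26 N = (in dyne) 2.626e+06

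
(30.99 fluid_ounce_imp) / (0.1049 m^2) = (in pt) 23.79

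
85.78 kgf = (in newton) 841.2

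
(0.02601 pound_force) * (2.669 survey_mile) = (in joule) 497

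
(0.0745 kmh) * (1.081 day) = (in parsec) 6.264e-14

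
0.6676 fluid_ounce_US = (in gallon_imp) 0.004343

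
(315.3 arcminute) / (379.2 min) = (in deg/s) 0.000231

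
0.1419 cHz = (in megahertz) 1.419e-09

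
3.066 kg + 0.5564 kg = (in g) 3622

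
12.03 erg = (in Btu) 1.14e-09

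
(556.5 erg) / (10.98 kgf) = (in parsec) 1.675e-23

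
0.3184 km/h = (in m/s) 0.08844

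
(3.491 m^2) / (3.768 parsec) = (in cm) 3.003e-15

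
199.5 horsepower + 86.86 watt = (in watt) 1.489e+05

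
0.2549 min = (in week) 2.529e-05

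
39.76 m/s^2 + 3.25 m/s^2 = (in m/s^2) 43.01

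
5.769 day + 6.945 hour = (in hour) 145.4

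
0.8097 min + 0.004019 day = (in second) 395.8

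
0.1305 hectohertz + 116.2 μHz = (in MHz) 1.305e-05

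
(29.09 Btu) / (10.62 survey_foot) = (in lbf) 2132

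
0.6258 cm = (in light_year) 6.615e-19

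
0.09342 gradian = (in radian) 0.001467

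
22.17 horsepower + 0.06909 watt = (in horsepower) 22.17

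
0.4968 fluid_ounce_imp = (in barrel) 8.878e-05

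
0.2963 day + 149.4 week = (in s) 9.038e+07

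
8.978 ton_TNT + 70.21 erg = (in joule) 3.756e+10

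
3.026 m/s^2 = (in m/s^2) 3.026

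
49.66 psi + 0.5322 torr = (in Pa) 3.425e+05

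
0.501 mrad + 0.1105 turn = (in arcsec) 1.433e+05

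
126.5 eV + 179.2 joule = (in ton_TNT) 4.283e-08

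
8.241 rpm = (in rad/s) 0.863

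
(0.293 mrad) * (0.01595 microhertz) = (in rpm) 4.463e-11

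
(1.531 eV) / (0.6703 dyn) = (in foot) 1.201e-13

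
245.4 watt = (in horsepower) 0.3291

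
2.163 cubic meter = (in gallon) 571.4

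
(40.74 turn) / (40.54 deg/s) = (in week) 0.0005982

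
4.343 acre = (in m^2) 1.758e+04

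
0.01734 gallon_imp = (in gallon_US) 0.02082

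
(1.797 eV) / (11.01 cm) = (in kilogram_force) 2.667e-19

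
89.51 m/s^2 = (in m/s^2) 89.51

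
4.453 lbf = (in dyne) 1.981e+06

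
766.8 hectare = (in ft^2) 8.254e+07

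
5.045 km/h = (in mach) 0.004116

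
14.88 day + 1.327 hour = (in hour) 358.4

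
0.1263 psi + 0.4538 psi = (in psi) 0.5801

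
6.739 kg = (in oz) 237.7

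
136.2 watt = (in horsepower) 0.1826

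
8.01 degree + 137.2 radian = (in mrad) 1.373e+05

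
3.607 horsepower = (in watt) 2690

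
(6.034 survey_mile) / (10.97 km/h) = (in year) 0.0001011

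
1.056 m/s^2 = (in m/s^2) 1.056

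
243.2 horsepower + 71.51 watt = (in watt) 1.814e+05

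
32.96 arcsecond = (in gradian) 0.01017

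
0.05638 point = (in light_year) 2.102e-21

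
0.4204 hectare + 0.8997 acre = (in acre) 1.939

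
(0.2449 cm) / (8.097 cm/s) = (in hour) 8.402e-06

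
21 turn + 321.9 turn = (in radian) 2155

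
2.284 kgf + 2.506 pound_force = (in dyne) 3.355e+06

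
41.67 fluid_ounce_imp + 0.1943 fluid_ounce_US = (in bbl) 0.007483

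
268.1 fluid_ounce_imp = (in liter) 7.618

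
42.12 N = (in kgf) 4.295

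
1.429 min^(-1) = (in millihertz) 23.82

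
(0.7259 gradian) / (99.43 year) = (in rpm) 3.473e-11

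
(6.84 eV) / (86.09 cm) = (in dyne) 1.273e-13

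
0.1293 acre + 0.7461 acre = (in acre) 0.8754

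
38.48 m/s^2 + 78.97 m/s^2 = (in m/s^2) 117.4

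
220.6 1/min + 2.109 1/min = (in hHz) 0.03712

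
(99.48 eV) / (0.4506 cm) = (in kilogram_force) 3.607e-16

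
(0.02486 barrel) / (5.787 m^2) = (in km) 6.83e-07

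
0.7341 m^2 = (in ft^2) 7.902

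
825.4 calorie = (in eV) 2.155e+22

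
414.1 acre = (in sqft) 1.804e+07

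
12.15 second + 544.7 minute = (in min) 544.9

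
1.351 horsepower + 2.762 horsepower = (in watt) 3067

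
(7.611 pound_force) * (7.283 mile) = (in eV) 2.477e+24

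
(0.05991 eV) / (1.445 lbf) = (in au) 9.982e-33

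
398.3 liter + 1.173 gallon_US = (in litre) 402.7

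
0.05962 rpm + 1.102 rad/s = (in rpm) 10.58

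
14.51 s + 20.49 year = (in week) 1068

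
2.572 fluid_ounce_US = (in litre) 0.07606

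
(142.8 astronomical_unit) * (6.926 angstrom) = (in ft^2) 1.593e+05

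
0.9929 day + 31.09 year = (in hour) 2.724e+05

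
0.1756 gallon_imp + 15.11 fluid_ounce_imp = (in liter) 1.228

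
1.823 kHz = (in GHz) 1.823e-06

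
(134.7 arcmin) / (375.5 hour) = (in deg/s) 1.661e-06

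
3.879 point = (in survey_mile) 8.503e-07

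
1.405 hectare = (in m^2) 1.405e+04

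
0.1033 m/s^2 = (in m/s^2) 0.1033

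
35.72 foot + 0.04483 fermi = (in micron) 1.089e+07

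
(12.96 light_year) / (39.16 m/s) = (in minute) 5.218e+13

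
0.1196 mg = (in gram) 0.0001196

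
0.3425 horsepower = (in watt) 255.4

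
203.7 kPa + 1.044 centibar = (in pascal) 2.047e+05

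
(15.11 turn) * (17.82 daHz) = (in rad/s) 1.692e+04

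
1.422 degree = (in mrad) 24.82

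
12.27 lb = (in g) 5566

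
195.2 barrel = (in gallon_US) 8198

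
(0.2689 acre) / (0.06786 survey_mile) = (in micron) 9.964e+06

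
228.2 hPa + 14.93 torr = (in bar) 0.2481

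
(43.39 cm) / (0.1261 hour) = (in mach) 2.807e-06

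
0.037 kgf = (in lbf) 0.08157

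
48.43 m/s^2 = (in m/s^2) 48.43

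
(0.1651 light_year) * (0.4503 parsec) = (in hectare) 2.17e+27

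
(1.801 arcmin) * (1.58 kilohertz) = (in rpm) 7.904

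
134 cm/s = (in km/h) 4.824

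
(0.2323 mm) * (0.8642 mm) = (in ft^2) 2.161e-06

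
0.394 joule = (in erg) 3.94e+06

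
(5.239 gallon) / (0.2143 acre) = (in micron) 22.87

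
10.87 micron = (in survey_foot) 3.566e-05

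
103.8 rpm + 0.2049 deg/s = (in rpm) 103.8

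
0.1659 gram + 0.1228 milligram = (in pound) 0.000366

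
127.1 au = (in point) 5.39e+16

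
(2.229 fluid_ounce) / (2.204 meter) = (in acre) 7.391e-09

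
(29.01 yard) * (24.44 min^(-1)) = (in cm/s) 1081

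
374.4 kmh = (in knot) 202.2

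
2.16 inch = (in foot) 0.18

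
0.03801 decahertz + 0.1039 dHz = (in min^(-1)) 23.43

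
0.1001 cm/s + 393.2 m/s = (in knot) 764.3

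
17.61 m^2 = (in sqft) 189.6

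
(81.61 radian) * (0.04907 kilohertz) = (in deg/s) 2.294e+05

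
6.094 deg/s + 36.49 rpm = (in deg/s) 225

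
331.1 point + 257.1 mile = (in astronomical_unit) 2.766e-06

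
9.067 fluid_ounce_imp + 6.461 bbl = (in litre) 1027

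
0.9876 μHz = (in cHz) 9.876e-05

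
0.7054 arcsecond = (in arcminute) 0.01176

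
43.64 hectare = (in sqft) 4.697e+06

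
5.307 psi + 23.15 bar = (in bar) 23.52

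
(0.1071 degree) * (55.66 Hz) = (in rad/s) 0.104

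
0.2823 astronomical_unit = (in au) 0.2823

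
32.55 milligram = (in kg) 3.255e-05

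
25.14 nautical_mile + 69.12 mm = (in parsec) 1.509e-12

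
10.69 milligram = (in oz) 0.0003771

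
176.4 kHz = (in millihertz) 1.764e+08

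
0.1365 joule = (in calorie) 0.03262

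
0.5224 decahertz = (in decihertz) 52.24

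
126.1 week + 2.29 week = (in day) 898.7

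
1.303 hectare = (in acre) 3.22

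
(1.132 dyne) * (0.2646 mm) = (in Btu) 2.839e-12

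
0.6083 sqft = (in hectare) 5.651e-06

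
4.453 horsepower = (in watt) 3321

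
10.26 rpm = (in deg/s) 61.56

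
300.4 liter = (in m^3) 0.3004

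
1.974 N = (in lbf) 0.4438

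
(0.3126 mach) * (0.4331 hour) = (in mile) 103.1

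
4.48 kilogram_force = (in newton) 43.93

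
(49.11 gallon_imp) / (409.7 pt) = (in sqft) 16.63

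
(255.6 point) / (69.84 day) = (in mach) 4.389e-11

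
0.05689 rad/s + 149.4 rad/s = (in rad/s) 149.5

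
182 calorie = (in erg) 7.615e+09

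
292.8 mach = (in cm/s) 9.97e+06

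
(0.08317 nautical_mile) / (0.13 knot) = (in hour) 0.6398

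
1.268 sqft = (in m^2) 0.1178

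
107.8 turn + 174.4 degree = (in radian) 680.4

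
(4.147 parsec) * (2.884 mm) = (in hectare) 3.69e+10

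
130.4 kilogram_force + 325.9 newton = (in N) 1605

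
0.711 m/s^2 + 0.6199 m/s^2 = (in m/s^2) 1.331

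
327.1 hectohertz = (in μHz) 3.271e+10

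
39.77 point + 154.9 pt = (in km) 6.868e-05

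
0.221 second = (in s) 0.221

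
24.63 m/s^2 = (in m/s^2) 24.63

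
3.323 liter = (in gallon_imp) 0.731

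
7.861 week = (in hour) 1321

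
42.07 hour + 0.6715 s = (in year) 0.004803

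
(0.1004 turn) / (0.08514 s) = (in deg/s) 424.5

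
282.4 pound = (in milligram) 1.281e+08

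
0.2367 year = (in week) 12.34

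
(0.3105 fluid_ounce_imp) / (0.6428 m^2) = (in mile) 8.528e-09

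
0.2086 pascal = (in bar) 2.086e-06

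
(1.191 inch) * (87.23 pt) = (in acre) 2.3e-07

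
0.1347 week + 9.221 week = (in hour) 1572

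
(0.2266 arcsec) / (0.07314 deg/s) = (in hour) 2.391e-07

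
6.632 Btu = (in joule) 6997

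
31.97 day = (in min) 4.604e+04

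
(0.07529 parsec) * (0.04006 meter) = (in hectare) 9.307e+09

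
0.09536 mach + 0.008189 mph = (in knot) 63.12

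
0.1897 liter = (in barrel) 0.001193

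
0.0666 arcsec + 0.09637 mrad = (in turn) 1.539e-05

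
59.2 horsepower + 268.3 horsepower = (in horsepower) 327.5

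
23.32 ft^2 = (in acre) 0.0005354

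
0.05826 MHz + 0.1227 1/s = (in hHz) 582.6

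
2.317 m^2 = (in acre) 0.0005725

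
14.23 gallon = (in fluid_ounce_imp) 1896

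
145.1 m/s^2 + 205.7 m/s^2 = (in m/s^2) 350.8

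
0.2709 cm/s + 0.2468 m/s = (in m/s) 0.2495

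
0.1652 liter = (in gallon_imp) 0.03634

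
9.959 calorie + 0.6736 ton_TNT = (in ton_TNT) 0.6736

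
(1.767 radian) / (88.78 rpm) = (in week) 3.143e-07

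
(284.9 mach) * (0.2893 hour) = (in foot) 3.315e+08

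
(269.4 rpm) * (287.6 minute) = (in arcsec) 1.004e+11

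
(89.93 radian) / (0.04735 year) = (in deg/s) 0.003451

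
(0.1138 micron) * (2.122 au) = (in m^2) 3.613e+04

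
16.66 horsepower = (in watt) 1.242e+04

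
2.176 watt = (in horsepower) 0.002918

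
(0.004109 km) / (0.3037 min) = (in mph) 0.5044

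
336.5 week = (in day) 2356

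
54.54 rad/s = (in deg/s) 3125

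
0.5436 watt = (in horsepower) 0.000729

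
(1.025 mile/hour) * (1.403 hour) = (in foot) 7593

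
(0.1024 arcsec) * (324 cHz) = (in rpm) 1.536e-05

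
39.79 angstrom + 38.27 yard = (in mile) 0.02174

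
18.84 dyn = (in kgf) 1.921e-05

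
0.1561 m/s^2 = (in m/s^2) 0.1561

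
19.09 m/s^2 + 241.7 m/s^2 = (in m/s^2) 260.8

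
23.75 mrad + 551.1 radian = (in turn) 87.71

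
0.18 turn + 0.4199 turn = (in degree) 216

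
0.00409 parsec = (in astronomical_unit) 843.6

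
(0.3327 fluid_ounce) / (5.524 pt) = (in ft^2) 0.05435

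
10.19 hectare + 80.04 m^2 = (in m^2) 1.02e+05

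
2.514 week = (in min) 2.534e+04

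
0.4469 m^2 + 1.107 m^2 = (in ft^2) 16.73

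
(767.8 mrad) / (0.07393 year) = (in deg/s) 1.887e-05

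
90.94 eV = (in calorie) 3.482e-18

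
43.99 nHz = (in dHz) 4.399e-07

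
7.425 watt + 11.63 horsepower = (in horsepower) 11.64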